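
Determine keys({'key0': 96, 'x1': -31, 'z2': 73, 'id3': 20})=['key0', 'x1', 'z2', 'id3']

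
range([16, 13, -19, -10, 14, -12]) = 35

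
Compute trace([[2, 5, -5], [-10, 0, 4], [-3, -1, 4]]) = diagonal: 2 + 0 + 4
= 6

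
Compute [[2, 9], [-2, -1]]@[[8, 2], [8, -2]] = C[0][0] = (2)*(8) + (9)*(8) = 88
C[0][1] = (2)*(2) + (9)*(-2) = -14
C[1][0] = (-2)*(8) + (-1)*(8) = -24
C[1][1] = (-2)*(2) + (-1)*(-2) = -2
= [[88, -14], [-24, -2]]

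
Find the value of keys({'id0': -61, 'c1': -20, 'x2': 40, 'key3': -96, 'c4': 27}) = ['id0', 'c1', 'x2', 'key3', 'c4']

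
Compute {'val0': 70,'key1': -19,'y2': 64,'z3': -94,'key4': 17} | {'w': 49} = {'val0': 70, 'key1': -19, 'y2': 64, 'z3': -94, 'key4': 17, 'w': 49}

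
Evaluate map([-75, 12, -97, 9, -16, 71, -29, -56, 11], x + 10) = -75+10=-65, 12+10=22, -97+10=-87, 9+10=19, -16+10=-6, 71+10=81, -29+10=-19, -56+10=-46, 11+10=21
= [-65, 22, -87, 19, -6, 81, -19, -46, 21]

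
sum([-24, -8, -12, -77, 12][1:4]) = slice → [-8, -12, -77]
(-8) + (-12) + (-77)
= -97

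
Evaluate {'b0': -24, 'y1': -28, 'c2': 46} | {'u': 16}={'b0': -24, 'y1': -28, 'c2': 46, 'u': 16}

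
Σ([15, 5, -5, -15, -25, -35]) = 15 + 5 + (-5) + (-15) + (-25) + (-35)
= -60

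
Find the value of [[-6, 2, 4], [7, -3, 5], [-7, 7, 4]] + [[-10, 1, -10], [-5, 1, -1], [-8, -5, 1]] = [[-16, 3, -6], [2, -2, 4], [-15, 2, 5]]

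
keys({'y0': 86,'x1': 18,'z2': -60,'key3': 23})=['y0', 'x1', 'z2', 'key3']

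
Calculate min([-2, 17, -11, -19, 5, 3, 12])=-19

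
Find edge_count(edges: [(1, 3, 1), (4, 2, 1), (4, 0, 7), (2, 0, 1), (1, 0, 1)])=5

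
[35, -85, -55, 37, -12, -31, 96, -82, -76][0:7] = [35, -85, -55, 37, -12, -31, 96]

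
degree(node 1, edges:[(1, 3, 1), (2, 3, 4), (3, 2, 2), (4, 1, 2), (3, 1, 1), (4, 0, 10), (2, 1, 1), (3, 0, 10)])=4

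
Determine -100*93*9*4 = -334800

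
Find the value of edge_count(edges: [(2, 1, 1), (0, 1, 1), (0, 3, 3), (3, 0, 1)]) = 4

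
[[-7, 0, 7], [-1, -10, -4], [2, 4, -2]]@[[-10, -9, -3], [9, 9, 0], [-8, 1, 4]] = [[14, 70, 49], [-48, -85, -13], [32, 16, -14]]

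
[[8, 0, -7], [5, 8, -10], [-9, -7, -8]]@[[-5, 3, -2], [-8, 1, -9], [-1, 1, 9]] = C[0][0] = (8)*(-5) + (0)*(-8) + (-7)*(-1) = -33
C[0][1] = (8)*(3) + (0)*(1) + (-7)*(1) = 17
C[0][2] = (8)*(-2) + (0)*(-9) + (-7)*(9) = -79
C[1][0] = (5)*(-5) + (8)*(-8) + (-10)*(-1) = -79
C[1][1] = (5)*(3) + (8)*(1) + (-10)*(1) = 13
C[1][2] = (5)*(-2) + (8)*(-9) + (-10)*(9) = -172
... (3 more cells)
= [[-33, 17, -79], [-79, 13, -172], [109, -42, 9]]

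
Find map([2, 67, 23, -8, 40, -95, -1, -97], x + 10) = [12, 77, 33, 2, 50, -85, 9, -87]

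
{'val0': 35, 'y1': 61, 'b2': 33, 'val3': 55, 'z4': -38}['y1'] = 61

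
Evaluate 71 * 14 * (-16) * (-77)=1224608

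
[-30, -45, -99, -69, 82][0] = -30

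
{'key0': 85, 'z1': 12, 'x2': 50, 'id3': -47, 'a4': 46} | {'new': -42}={'key0': 85, 'z1': 12, 'x2': 50, 'id3': -47, 'a4': 46, 'new': -42}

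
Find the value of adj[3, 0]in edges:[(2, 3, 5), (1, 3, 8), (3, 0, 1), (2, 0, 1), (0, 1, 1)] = 1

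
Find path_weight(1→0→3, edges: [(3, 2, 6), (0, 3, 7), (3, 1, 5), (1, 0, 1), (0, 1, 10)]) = 8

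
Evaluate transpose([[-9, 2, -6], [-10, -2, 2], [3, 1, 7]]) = [[-9, -10, 3], [2, -2, 1], [-6, 2, 7]]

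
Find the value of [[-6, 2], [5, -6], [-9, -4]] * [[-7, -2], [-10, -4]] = C[0][0] = (-6)*(-7) + (2)*(-10) = 22
C[0][1] = (-6)*(-2) + (2)*(-4) = 4
C[1][0] = (5)*(-7) + (-6)*(-10) = 25
C[1][1] = (5)*(-2) + (-6)*(-4) = 14
C[2][0] = (-9)*(-7) + (-4)*(-10) = 103
C[2][1] = (-9)*(-2) + (-4)*(-4) = 34
= [[22, 4], [25, 14], [103, 34]]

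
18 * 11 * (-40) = -7920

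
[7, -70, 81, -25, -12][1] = -70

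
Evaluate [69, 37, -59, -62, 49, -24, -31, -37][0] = 69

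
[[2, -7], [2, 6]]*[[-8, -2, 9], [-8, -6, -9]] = C[0][0] = (2)*(-8) + (-7)*(-8) = 40
C[0][1] = (2)*(-2) + (-7)*(-6) = 38
C[0][2] = (2)*(9) + (-7)*(-9) = 81
C[1][0] = (2)*(-8) + (6)*(-8) = -64
C[1][1] = (2)*(-2) + (6)*(-6) = -40
C[1][2] = (2)*(9) + (6)*(-9) = -36
= [[40, 38, 81], [-64, -40, -36]]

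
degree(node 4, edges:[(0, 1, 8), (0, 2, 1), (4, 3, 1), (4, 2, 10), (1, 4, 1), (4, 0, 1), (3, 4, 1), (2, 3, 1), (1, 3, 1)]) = 5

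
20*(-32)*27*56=-967680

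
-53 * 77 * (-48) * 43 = 8423184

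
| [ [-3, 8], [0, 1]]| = (-3)*(1) - (8)*(0)
= -3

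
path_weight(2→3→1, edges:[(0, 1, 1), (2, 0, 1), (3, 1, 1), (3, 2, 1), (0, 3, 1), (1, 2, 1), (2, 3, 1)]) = 2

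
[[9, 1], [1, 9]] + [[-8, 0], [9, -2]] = [[1, 1], [10, 7]]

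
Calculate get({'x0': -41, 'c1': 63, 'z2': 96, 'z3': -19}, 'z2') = 96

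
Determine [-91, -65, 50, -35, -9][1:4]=[-65, 50, -35]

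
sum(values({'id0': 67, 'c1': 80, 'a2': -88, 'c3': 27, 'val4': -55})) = 67 + 80 + (-88) + 27 + (-55)
= 31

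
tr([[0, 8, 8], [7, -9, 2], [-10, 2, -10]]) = -19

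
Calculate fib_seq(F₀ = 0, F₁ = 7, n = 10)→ F_2 = F_1 + F_0 = 7
F_3 = F_2 + F_1 = 14
F_4 = F_3 + F_2 = 21
...
= [0, 7, 7, 14, 21, 35, 56, 91, 147, 238]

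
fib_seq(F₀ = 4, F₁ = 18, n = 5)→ [4, 18, 22, 40, 62]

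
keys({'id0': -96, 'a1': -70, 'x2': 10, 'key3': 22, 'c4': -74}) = ['id0', 'a1', 'x2', 'key3', 'c4']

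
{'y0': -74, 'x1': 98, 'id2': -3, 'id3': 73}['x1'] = 98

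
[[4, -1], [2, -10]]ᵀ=[[4, 2], [-1, -10]]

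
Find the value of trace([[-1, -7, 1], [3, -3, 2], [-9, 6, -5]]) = -9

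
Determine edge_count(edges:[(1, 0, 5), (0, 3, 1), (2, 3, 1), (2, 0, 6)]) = 4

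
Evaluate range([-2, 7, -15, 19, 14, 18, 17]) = 34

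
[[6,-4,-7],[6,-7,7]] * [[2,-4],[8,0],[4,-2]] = [[-48, -10], [-16, -38]]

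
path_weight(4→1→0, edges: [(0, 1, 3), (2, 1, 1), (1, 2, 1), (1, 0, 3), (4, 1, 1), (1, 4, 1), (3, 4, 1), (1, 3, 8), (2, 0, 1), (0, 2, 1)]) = 4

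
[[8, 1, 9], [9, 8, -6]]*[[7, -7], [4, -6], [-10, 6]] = C[0][0] = (8)*(7) + (1)*(4) + (9)*(-10) = -30
C[0][1] = (8)*(-7) + (1)*(-6) + (9)*(6) = -8
C[1][0] = (9)*(7) + (8)*(4) + (-6)*(-10) = 155
C[1][1] = (9)*(-7) + (8)*(-6) + (-6)*(6) = -147
= [[-30, -8], [155, -147]]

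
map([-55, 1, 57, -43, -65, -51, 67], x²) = (-55)²=3025, (1)²=1, (57)²=3249, (-43)²=1849, (-65)²=4225, (-51)²=2601, (67)²=4489
= [3025, 1, 3249, 1849, 4225, 2601, 4489]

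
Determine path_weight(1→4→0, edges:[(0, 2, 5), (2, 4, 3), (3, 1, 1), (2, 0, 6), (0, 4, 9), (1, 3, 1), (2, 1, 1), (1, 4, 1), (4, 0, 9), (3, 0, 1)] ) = 10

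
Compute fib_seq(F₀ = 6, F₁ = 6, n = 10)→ [6, 6, 12, 18, 30, 48, 78, 126, 204, 330]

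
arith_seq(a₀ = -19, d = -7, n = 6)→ [-19, -26, -33, -40, -47, -54]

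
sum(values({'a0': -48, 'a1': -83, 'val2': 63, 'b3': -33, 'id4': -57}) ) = (-48) + (-83) + 63 + (-33) + (-57)
= -158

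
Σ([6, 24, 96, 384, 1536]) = 2046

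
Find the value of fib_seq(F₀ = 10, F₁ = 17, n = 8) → F_2 = F_1 + F_0 = 27
F_3 = F_2 + F_1 = 44
F_4 = F_3 + F_2 = 71
...
= [10, 17, 27, 44, 71, 115, 186, 301]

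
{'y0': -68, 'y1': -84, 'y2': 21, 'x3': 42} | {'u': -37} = {'y0': -68, 'y1': -84, 'y2': 21, 'x3': 42, 'u': -37}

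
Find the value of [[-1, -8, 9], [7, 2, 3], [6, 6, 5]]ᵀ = [[-1, 7, 6], [-8, 2, 6], [9, 3, 5]]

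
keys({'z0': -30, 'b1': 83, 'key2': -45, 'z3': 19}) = ['z0', 'b1', 'key2', 'z3']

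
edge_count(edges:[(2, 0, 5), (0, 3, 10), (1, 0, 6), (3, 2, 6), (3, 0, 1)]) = 5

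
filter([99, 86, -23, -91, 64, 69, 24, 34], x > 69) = keep x where x > 69: 99✓, 86✓, -23✗, -91✗, 64✗, 69✗, 24✗, 34✗
= [99, 86]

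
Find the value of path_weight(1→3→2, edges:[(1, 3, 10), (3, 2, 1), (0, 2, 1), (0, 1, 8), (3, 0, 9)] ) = 11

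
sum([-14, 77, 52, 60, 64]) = (-14) + 77 + 52 + 60 + 64
= 239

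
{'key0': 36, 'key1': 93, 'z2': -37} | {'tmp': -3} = {'key0': 36, 'key1': 93, 'z2': -37, 'tmp': -3}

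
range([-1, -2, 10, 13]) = 15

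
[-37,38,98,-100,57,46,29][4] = 57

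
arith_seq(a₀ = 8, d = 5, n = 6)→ [8, 13, 18, 23, 28, 33]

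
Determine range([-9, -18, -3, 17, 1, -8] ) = 35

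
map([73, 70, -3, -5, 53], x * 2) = 73*2=146, 70*2=140, -3*2=-6, -5*2=-10, 53*2=106
= [146, 140, -6, -10, 106]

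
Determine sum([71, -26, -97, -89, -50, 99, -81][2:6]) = slice → [-97, -89, -50, 99]
(-97) + (-89) + (-50) + 99
= -137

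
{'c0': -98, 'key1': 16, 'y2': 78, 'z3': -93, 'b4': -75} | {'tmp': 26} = {'c0': -98, 'key1': 16, 'y2': 78, 'z3': -93, 'b4': -75, 'tmp': 26}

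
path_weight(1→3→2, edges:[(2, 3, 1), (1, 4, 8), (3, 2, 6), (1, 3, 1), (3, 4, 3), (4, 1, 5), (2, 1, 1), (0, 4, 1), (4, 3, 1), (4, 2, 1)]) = 7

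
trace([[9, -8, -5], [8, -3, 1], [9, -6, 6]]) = 12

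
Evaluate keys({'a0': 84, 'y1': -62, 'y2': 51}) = ['a0', 'y1', 'y2']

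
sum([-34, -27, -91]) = -152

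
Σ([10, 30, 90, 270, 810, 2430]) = 10 + 30 + 90 + 270 + 810 + 2430
= 3640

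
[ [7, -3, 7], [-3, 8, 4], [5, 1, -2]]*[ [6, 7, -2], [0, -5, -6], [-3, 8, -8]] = C[0][0] = (7)*(6) + (-3)*(0) + (7)*(-3) = 21
C[0][1] = (7)*(7) + (-3)*(-5) + (7)*(8) = 120
C[0][2] = (7)*(-2) + (-3)*(-6) + (7)*(-8) = -52
C[1][0] = (-3)*(6) + (8)*(0) + (4)*(-3) = -30
C[1][1] = (-3)*(7) + (8)*(-5) + (4)*(8) = -29
C[1][2] = (-3)*(-2) + (8)*(-6) + (4)*(-8) = -74
... (3 more cells)
= [[21, 120, -52], [-30, -29, -74], [36, 14, 0]]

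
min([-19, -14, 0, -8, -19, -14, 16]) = -19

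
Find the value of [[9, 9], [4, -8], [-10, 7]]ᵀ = [[9, 4, -10], [9, -8, 7]]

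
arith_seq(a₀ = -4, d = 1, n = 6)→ a_0 = -4 + 0*1 = -4
a_1 = -4 + 1*1 = -3
a_2 = -4 + 2*1 = -2
...
= [-4, -3, -2, -1, 0, 1]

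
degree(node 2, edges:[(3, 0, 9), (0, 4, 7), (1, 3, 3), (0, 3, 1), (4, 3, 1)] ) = incident: none
= 0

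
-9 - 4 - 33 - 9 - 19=-74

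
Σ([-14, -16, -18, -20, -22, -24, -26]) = (-14) + (-16) + (-18) + (-20) + (-22) + (-24) + (-26)
= -140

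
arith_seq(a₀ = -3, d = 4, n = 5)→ a_0 = -3 + 0*4 = -3
a_1 = -3 + 1*4 = 1
a_2 = -3 + 2*4 = 5
...
= [-3, 1, 5, 9, 13]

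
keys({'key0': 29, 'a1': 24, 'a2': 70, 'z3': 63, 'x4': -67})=['key0', 'a1', 'a2', 'z3', 'x4']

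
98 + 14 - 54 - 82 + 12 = -12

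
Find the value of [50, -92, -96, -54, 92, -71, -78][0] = 50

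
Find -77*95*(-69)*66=33312510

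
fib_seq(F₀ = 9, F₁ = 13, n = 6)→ [9, 13, 22, 35, 57, 92]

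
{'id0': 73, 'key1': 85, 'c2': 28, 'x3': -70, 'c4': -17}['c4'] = -17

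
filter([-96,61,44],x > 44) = keep x where x > 44: -96✗, 61✓, 44✗
= [61]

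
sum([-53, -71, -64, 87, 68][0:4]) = -101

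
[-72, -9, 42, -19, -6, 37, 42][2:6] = [42, -19, -6, 37]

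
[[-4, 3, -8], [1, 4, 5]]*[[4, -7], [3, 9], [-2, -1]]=[[9, 63], [6, 24]]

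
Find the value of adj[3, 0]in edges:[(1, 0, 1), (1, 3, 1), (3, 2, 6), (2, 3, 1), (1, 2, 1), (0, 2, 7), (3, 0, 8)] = 8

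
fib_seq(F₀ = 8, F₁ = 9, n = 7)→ [8, 9, 17, 26, 43, 69, 112]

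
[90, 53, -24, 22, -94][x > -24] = [90, 53, 22]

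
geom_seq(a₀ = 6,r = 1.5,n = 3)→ [6.0, 9.0, 13.5]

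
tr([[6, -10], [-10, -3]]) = 3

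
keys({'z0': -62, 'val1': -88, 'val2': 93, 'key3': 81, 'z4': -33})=['z0', 'val1', 'val2', 'key3', 'z4']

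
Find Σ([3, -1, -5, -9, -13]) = 3 + (-1) + (-5) + (-9) + (-13)
= -25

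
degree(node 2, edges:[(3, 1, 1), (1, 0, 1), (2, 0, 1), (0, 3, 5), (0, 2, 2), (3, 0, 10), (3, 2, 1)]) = 3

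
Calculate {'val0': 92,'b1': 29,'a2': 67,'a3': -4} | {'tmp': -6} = {'val0': 92, 'b1': 29, 'a2': 67, 'a3': -4, 'tmp': -6}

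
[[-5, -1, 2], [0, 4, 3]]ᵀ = [[-5, 0], [-1, 4], [2, 3]]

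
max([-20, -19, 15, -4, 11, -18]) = 15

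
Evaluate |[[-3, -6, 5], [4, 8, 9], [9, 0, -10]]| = -846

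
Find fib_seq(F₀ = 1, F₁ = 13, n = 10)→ [1, 13, 14, 27, 41, 68, 109, 177, 286, 463]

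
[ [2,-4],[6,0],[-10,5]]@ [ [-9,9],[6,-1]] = C[0][0] = (2)*(-9) + (-4)*(6) = -42
C[0][1] = (2)*(9) + (-4)*(-1) = 22
C[1][0] = (6)*(-9) + (0)*(6) = -54
C[1][1] = (6)*(9) + (0)*(-1) = 54
C[2][0] = (-10)*(-9) + (5)*(6) = 120
C[2][1] = (-10)*(9) + (5)*(-1) = -95
= [[-42, 22], [-54, 54], [120, -95]]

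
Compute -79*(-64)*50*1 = 252800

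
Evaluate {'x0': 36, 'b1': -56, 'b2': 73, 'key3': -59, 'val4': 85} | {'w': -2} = {'x0': 36, 'b1': -56, 'b2': 73, 'key3': -59, 'val4': 85, 'w': -2}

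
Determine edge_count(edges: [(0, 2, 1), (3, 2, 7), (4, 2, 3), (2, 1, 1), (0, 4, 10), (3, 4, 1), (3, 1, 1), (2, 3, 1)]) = 8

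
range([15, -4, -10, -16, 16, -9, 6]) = 32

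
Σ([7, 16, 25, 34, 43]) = 125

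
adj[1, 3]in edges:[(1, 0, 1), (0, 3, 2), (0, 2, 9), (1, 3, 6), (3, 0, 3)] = 6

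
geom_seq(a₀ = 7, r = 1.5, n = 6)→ a_0 = 7*1.5^0 = 7.0
a_1 = 7*1.5^1 = 10.5
a_2 = 7*1.5^2 = 15.75
...
= [7.0, 10.5, 15.75, 23.625, 35.4375, 53.15625]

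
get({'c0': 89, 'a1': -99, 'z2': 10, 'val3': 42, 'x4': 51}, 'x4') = 51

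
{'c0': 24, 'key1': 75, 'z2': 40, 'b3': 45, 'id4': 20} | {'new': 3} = {'c0': 24, 'key1': 75, 'z2': 40, 'b3': 45, 'id4': 20, 'new': 3}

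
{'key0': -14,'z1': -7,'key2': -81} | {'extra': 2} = {'key0': -14, 'z1': -7, 'key2': -81, 'extra': 2}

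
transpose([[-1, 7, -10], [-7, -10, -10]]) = [[-1, -7], [7, -10], [-10, -10]]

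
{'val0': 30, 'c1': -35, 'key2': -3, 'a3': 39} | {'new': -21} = {'val0': 30, 'c1': -35, 'key2': -3, 'a3': 39, 'new': -21}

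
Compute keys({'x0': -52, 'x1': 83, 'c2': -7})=['x0', 'x1', 'c2']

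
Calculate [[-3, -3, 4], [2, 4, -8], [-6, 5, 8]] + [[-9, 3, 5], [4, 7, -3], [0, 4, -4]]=[[-12, 0, 9], [6, 11, -11], [-6, 9, 4]]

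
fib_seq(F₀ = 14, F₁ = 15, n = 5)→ [14, 15, 29, 44, 73]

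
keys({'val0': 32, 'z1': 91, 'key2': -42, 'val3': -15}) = ['val0', 'z1', 'key2', 'val3']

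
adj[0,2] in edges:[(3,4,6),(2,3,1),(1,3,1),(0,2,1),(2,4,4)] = 1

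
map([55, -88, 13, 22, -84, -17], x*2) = [110, -176, 26, 44, -168, -34]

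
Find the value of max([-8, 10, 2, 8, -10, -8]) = 10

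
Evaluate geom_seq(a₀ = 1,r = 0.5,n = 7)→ [1.0, 0.5, 0.25, 0.125, 0.0625, 0.03125, 0.015625]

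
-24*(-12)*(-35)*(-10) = 100800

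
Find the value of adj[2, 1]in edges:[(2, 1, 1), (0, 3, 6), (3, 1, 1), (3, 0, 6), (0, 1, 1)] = 1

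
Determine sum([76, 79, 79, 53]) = 76 + 79 + 79 + 53
= 287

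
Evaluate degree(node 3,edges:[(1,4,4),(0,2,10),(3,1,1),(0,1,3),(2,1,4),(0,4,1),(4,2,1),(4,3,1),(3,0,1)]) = 3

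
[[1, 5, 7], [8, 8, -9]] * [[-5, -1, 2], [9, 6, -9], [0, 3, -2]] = [[40, 50, -57], [32, 13, -38]]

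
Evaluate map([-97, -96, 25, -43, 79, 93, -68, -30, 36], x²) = [9409, 9216, 625, 1849, 6241, 8649, 4624, 900, 1296]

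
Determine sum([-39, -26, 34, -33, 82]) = (-39) + (-26) + 34 + (-33) + 82
= 18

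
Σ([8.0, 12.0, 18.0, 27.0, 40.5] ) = 105.5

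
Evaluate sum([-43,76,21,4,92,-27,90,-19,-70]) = 124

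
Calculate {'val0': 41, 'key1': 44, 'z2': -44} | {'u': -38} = {'val0': 41, 'key1': 44, 'z2': -44, 'u': -38}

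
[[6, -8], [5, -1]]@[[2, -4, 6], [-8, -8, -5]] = C[0][0] = (6)*(2) + (-8)*(-8) = 76
C[0][1] = (6)*(-4) + (-8)*(-8) = 40
C[0][2] = (6)*(6) + (-8)*(-5) = 76
C[1][0] = (5)*(2) + (-1)*(-8) = 18
C[1][1] = (5)*(-4) + (-1)*(-8) = -12
C[1][2] = (5)*(6) + (-1)*(-5) = 35
= [[76, 40, 76], [18, -12, 35]]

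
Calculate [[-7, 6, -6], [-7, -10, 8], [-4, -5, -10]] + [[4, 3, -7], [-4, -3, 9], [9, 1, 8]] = [[-3, 9, -13], [-11, -13, 17], [5, -4, -2]]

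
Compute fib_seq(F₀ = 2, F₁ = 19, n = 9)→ [2, 19, 21, 40, 61, 101, 162, 263, 425]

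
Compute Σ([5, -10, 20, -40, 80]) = 5 + -10 + 20 + -40 + 80
= 55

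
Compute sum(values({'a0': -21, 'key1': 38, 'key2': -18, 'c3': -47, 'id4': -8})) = (-21) + 38 + (-18) + (-47) + (-8)
= -56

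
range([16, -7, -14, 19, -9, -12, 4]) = 33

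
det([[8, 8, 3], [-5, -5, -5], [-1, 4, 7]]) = 125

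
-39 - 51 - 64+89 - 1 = -66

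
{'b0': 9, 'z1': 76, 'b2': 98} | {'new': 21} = {'b0': 9, 'z1': 76, 'b2': 98, 'new': 21}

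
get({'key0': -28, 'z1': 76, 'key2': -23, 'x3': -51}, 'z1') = 76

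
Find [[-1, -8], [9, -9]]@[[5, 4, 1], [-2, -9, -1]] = C[0][0] = (-1)*(5) + (-8)*(-2) = 11
C[0][1] = (-1)*(4) + (-8)*(-9) = 68
C[0][2] = (-1)*(1) + (-8)*(-1) = 7
C[1][0] = (9)*(5) + (-9)*(-2) = 63
C[1][1] = (9)*(4) + (-9)*(-9) = 117
C[1][2] = (9)*(1) + (-9)*(-1) = 18
= [[11, 68, 7], [63, 117, 18]]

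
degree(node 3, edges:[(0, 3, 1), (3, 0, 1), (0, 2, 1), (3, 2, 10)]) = incident: (0,3), (3,0), (3,2)
= 3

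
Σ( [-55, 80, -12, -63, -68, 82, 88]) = 52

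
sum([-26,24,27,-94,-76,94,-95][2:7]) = slice → [27, -94, -76, 94, -95]
27 + (-94) + (-76) + 94 + (-95)
= -144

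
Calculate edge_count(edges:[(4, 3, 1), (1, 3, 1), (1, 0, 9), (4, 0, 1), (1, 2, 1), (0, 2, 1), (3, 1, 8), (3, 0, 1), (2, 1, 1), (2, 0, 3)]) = 10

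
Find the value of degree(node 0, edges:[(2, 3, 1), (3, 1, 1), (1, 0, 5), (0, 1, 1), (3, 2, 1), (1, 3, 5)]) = incident: (1,0), (0,1)
= 2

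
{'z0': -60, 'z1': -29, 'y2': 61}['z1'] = -29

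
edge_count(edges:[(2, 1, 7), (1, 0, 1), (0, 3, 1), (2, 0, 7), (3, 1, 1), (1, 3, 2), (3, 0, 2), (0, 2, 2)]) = 8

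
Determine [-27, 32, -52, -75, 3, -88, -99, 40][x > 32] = keep x where x > 32: -27✗, 32✗, -52✗, -75✗, 3✗, -88✗, -99✗, 40✓
= [40]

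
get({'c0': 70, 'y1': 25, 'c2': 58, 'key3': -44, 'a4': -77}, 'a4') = -77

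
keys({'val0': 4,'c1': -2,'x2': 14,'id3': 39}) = ['val0', 'c1', 'x2', 'id3']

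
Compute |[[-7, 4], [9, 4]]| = -64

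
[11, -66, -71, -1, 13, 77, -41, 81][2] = -71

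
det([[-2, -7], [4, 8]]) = 12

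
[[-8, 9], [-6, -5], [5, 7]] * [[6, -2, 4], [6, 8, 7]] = C[0][0] = (-8)*(6) + (9)*(6) = 6
C[0][1] = (-8)*(-2) + (9)*(8) = 88
C[0][2] = (-8)*(4) + (9)*(7) = 31
C[1][0] = (-6)*(6) + (-5)*(6) = -66
C[1][1] = (-6)*(-2) + (-5)*(8) = -28
C[1][2] = (-6)*(4) + (-5)*(7) = -59
... (3 more cells)
= [[6, 88, 31], [-66, -28, -59], [72, 46, 69]]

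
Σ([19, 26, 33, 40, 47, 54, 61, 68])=348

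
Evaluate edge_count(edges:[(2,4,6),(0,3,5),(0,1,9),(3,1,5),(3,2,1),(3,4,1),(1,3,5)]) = 7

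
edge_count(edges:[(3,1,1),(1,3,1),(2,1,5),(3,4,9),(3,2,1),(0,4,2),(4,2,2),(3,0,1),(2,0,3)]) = 9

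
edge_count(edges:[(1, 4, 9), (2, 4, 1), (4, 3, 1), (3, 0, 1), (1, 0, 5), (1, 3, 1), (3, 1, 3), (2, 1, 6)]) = 8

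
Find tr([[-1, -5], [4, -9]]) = -10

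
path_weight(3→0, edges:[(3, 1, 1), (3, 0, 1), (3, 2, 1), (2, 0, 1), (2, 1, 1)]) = 1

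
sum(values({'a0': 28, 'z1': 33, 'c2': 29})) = 90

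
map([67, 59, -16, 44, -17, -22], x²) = [4489, 3481, 256, 1936, 289, 484]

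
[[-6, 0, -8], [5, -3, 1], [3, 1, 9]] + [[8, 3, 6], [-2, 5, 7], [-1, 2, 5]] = [[2, 3, -2], [3, 2, 8], [2, 3, 14]]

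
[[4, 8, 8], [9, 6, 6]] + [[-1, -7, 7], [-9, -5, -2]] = [[3, 1, 15], [0, 1, 4]]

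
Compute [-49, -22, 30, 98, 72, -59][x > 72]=keep x where x > 72: -49✗, -22✗, 30✗, 98✓, 72✗, -59✗
= [98]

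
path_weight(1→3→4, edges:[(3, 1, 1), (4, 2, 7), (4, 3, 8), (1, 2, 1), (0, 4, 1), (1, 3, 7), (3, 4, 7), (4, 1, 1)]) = w(1→3)=7 + w(3→4)=7
= 14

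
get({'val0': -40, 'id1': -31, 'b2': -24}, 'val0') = -40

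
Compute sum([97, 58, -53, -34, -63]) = 5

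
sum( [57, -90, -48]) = 57 + (-90) + (-48)
= -81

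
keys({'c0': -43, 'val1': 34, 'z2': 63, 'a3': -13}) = ['c0', 'val1', 'z2', 'a3']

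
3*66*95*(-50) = -940500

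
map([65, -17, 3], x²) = [4225, 289, 9]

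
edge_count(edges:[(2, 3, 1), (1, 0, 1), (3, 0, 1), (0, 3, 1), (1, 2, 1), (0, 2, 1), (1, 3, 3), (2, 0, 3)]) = 8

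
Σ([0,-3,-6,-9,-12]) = 0 + (-3) + (-6) + (-9) + (-12)
= -30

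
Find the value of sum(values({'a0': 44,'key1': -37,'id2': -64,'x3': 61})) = 4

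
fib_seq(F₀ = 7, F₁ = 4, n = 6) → F_2 = F_1 + F_0 = 11
F_3 = F_2 + F_1 = 15
F_4 = F_3 + F_2 = 26
...
= [7, 4, 11, 15, 26, 41]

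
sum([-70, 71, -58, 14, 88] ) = 45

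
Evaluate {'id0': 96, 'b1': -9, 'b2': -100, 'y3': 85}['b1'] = -9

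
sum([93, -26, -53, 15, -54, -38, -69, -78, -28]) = 93 + (-26) + (-53) + 15 + (-54) + (-38) + (-69) + (-78) + (-28)
= -238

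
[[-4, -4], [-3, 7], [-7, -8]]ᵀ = [[-4, -3, -7], [-4, 7, -8]]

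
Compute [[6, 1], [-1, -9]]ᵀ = [[6, -1], [1, -9]]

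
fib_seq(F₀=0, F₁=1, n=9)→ [0, 1, 1, 2, 3, 5, 8, 13, 21]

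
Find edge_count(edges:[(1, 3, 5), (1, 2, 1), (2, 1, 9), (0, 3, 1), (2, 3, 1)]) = 5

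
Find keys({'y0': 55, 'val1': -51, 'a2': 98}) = ['y0', 'val1', 'a2']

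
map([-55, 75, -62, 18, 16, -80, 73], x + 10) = [-45, 85, -52, 28, 26, -70, 83]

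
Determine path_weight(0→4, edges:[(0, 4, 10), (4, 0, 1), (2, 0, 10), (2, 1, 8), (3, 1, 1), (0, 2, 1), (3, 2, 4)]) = 10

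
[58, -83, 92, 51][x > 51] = keep x where x > 51: 58✓, -83✗, 92✓, 51✗
= [58, 92]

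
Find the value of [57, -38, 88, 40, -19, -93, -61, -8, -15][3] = 40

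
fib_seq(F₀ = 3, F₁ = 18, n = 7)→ [3, 18, 21, 39, 60, 99, 159]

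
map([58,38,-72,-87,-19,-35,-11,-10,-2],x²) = (58)²=3364, (38)²=1444, (-72)²=5184, (-87)²=7569, (-19)²=361, (-35)²=1225, (-11)²=121, (-10)²=100, (-2)²=4
= [3364, 1444, 5184, 7569, 361, 1225, 121, 100, 4]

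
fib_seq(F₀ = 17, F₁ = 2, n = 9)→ [17, 2, 19, 21, 40, 61, 101, 162, 263]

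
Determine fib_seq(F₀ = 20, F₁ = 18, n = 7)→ [20, 18, 38, 56, 94, 150, 244]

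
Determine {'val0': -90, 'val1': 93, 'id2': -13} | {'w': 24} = {'val0': -90, 'val1': 93, 'id2': -13, 'w': 24}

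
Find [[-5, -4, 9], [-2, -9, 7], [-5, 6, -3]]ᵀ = [[-5, -2, -5], [-4, -9, 6], [9, 7, -3]]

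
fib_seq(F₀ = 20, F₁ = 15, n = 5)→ [20, 15, 35, 50, 85]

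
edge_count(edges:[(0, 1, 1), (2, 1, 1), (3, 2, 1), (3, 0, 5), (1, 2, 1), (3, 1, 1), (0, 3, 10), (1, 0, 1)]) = 8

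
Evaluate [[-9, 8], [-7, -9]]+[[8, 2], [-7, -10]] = [[-1, 10], [-14, -19]]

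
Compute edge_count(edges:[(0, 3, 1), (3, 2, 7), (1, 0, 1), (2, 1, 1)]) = 4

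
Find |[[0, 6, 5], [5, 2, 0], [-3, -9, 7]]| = (1)*(0)*det([[2, 0], [-9, 7]]) + (-1)*(6)*det([[5, 0], [-3, 7]]) + (1)*(5)*det([[5, 2], [-3, -9]])
= 0 + -210 + -195
= -405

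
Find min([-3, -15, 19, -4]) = -15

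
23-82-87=-146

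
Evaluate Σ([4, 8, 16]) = 4 + 8 + 16
= 28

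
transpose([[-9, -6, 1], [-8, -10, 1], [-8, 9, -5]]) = [[-9, -8, -8], [-6, -10, 9], [1, 1, -5]]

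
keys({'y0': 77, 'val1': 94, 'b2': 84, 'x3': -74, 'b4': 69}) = ['y0', 'val1', 'b2', 'x3', 'b4']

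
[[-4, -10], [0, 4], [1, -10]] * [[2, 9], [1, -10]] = C[0][0] = (-4)*(2) + (-10)*(1) = -18
C[0][1] = (-4)*(9) + (-10)*(-10) = 64
C[1][0] = (0)*(2) + (4)*(1) = 4
C[1][1] = (0)*(9) + (4)*(-10) = -40
C[2][0] = (1)*(2) + (-10)*(1) = -8
C[2][1] = (1)*(9) + (-10)*(-10) = 109
= [[-18, 64], [4, -40], [-8, 109]]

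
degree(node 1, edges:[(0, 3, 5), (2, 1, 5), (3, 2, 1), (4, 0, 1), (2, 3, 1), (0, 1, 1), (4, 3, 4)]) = 2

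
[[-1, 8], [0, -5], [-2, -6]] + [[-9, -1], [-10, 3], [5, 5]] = [[-10, 7], [-10, -2], [3, -1]]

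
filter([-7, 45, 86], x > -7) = keep x where x > -7: -7✗, 45✓, 86✓
= [45, 86]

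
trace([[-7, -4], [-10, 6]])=diagonal: (-7) + 6
= -1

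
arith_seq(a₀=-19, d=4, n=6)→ a_0 = -19 + 0*4 = -19
a_1 = -19 + 1*4 = -15
a_2 = -19 + 2*4 = -11
...
= [-19, -15, -11, -7, -3, 1]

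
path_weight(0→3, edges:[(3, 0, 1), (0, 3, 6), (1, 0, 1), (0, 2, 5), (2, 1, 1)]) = 6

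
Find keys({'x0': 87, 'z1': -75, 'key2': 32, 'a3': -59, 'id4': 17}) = ['x0', 'z1', 'key2', 'a3', 'id4']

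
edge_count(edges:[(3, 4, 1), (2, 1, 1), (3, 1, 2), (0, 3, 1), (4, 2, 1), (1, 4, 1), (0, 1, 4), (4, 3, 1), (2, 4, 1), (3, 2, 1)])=10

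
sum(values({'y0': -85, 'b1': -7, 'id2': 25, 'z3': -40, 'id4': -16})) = -123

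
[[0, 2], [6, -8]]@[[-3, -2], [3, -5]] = [[6, -10], [-42, 28]]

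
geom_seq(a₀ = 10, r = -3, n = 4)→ [10, -30, 90, -270]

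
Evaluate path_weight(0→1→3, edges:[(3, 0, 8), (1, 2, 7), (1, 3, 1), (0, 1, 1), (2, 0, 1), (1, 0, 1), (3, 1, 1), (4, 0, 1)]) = 2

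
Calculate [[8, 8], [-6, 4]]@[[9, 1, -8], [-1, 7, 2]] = C[0][0] = (8)*(9) + (8)*(-1) = 64
C[0][1] = (8)*(1) + (8)*(7) = 64
C[0][2] = (8)*(-8) + (8)*(2) = -48
C[1][0] = (-6)*(9) + (4)*(-1) = -58
C[1][1] = (-6)*(1) + (4)*(7) = 22
C[1][2] = (-6)*(-8) + (4)*(2) = 56
= [[64, 64, -48], [-58, 22, 56]]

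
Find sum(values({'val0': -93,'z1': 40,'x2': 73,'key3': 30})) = (-93) + 40 + 73 + 30
= 50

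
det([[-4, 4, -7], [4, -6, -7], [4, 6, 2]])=-600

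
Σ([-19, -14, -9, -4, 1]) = (-19) + (-14) + (-9) + (-4) + 1
= -45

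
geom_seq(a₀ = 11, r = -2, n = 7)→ [11, -22, 44, -88, 176, -352, 704]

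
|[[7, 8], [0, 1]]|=7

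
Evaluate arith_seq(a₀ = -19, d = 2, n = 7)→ a_0 = -19 + 0*2 = -19
a_1 = -19 + 1*2 = -17
a_2 = -19 + 2*2 = -15
...
= [-19, -17, -15, -13, -11, -9, -7]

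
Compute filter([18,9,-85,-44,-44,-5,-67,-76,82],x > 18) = keep x where x > 18: 18✗, 9✗, -85✗, -44✗, -44✗, -5✗, -67✗, -76✗, 82✓
= [82]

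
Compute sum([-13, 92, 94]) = (-13) + 92 + 94
= 173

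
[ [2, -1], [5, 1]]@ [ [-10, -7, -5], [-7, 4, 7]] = [[-13, -18, -17], [-57, -31, -18]]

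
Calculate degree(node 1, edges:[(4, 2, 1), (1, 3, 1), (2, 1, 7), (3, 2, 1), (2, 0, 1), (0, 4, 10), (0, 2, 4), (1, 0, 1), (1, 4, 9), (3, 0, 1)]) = 4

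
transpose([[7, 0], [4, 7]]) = [[7, 4], [0, 7]]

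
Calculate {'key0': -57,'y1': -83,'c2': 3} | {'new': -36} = {'key0': -57, 'y1': -83, 'c2': 3, 'new': -36}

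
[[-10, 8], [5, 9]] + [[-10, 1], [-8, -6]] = [[-20, 9], [-3, 3]]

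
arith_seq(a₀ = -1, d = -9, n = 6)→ a_0 = -1 + 0*-9 = -1
a_1 = -1 + 1*-9 = -10
a_2 = -1 + 2*-9 = -19
...
= [-1, -10, -19, -28, -37, -46]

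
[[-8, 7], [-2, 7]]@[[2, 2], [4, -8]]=C[0][0] = (-8)*(2) + (7)*(4) = 12
C[0][1] = (-8)*(2) + (7)*(-8) = -72
C[1][0] = (-2)*(2) + (7)*(4) = 24
C[1][1] = (-2)*(2) + (7)*(-8) = -60
= [[12, -72], [24, -60]]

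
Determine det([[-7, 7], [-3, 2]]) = 7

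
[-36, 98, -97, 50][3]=50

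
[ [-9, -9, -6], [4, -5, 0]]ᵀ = [[-9, 4], [-9, -5], [-6, 0]]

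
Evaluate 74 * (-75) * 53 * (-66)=19413900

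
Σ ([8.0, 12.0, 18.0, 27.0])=8.0 + 12.0 + 18.0 + 27.0
= 65.0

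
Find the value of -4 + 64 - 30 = 30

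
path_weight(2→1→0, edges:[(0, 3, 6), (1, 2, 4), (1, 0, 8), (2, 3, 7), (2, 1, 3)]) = 11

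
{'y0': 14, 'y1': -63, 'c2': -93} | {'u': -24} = {'y0': 14, 'y1': -63, 'c2': -93, 'u': -24}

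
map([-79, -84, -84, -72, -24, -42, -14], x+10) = -79+10=-69, -84+10=-74, -84+10=-74, -72+10=-62, -24+10=-14, -42+10=-32, -14+10=-4
= [-69, -74, -74, -62, -14, -32, -4]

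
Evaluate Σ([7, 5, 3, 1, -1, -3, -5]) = 7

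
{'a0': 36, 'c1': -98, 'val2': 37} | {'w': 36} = {'a0': 36, 'c1': -98, 'val2': 37, 'w': 36}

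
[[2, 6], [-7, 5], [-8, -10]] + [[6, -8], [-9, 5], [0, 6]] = [[8, -2], [-16, 10], [-8, -4]]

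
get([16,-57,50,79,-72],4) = -72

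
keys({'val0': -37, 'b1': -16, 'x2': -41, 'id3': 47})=['val0', 'b1', 'x2', 'id3']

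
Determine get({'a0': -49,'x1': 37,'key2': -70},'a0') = -49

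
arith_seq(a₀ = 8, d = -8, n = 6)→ [8, 0, -8, -16, -24, -32]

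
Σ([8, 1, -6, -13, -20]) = -30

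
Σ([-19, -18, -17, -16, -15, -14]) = (-19) + (-18) + (-17) + (-16) + (-15) + (-14)
= -99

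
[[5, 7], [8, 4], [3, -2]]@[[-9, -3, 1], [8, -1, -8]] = C[0][0] = (5)*(-9) + (7)*(8) = 11
C[0][1] = (5)*(-3) + (7)*(-1) = -22
C[0][2] = (5)*(1) + (7)*(-8) = -51
C[1][0] = (8)*(-9) + (4)*(8) = -40
C[1][1] = (8)*(-3) + (4)*(-1) = -28
C[1][2] = (8)*(1) + (4)*(-8) = -24
... (3 more cells)
= [[11, -22, -51], [-40, -28, -24], [-43, -7, 19]]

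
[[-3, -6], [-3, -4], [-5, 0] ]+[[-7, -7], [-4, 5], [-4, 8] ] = [[-10, -13], [-7, 1], [-9, 8]]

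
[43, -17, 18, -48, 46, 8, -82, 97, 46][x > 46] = keep x where x > 46: 43✗, -17✗, 18✗, -48✗, 46✗, 8✗, -82✗, 97✓, 46✗
= [97]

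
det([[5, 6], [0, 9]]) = (5)*(9) - (6)*(0)
= 45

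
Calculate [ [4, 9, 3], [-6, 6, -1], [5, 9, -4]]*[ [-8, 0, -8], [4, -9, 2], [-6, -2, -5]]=C[0][0] = (4)*(-8) + (9)*(4) + (3)*(-6) = -14
C[0][1] = (4)*(0) + (9)*(-9) + (3)*(-2) = -87
C[0][2] = (4)*(-8) + (9)*(2) + (3)*(-5) = -29
C[1][0] = (-6)*(-8) + (6)*(4) + (-1)*(-6) = 78
C[1][1] = (-6)*(0) + (6)*(-9) + (-1)*(-2) = -52
C[1][2] = (-6)*(-8) + (6)*(2) + (-1)*(-5) = 65
... (3 more cells)
= [[-14, -87, -29], [78, -52, 65], [20, -73, -2]]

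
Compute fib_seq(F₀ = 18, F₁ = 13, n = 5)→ F_2 = F_1 + F_0 = 31
F_3 = F_2 + F_1 = 44
F_4 = F_3 + F_2 = 75
= [18, 13, 31, 44, 75]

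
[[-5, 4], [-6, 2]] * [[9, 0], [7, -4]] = [[-17, -16], [-40, -8]]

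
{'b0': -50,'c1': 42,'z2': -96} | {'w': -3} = {'b0': -50, 'c1': 42, 'z2': -96, 'w': -3}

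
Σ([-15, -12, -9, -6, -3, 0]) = -45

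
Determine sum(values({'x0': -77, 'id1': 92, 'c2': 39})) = (-77) + 92 + 39
= 54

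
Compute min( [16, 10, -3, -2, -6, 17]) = -6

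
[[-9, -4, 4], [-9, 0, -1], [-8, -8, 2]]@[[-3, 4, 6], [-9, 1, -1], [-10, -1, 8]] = C[0][0] = (-9)*(-3) + (-4)*(-9) + (4)*(-10) = 23
C[0][1] = (-9)*(4) + (-4)*(1) + (4)*(-1) = -44
C[0][2] = (-9)*(6) + (-4)*(-1) + (4)*(8) = -18
C[1][0] = (-9)*(-3) + (0)*(-9) + (-1)*(-10) = 37
C[1][1] = (-9)*(4) + (0)*(1) + (-1)*(-1) = -35
C[1][2] = (-9)*(6) + (0)*(-1) + (-1)*(8) = -62
... (3 more cells)
= [[23, -44, -18], [37, -35, -62], [76, -42, -24]]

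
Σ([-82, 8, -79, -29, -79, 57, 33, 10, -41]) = -202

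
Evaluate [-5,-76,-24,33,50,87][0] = -5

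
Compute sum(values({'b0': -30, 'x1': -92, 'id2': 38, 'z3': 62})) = -22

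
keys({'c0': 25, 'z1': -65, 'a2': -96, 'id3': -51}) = ['c0', 'z1', 'a2', 'id3']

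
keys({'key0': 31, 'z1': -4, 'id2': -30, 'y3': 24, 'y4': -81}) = ['key0', 'z1', 'id2', 'y3', 'y4']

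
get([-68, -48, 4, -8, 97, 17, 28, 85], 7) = 85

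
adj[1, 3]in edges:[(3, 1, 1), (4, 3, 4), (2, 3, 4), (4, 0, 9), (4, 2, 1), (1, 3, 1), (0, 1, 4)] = 1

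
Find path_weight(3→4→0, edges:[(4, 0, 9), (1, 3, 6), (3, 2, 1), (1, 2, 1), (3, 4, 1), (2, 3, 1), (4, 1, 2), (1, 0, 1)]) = w(3→4)=1 + w(4→0)=9
= 10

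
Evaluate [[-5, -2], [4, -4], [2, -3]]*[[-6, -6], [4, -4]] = C[0][0] = (-5)*(-6) + (-2)*(4) = 22
C[0][1] = (-5)*(-6) + (-2)*(-4) = 38
C[1][0] = (4)*(-6) + (-4)*(4) = -40
C[1][1] = (4)*(-6) + (-4)*(-4) = -8
C[2][0] = (2)*(-6) + (-3)*(4) = -24
C[2][1] = (2)*(-6) + (-3)*(-4) = 0
= [[22, 38], [-40, -8], [-24, 0]]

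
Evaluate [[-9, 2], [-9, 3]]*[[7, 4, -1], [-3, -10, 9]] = [[-69, -56, 27], [-72, -66, 36]]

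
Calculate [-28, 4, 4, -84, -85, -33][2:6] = [4, -84, -85, -33]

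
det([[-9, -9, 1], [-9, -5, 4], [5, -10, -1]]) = (1)*(-9)*det([[-5, 4], [-10, -1]]) + (-1)*(-9)*det([[-9, 4], [5, -1]]) + (1)*(1)*det([[-9, -5], [5, -10]])
= -405 + -99 + 115
= -389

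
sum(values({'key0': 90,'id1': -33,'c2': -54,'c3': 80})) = 90 + (-33) + (-54) + 80
= 83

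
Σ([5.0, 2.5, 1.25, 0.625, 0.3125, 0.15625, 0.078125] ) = 5.0 + 2.5 + 1.25 + 0.625 + 0.3125 + 0.15625 + 0.078125
= 9.921875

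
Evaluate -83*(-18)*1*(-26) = -38844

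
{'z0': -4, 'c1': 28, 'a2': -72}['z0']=-4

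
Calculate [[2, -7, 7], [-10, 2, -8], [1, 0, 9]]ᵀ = [[2, -10, 1], [-7, 2, 0], [7, -8, 9]]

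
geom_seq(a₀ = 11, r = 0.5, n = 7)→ [11.0, 5.5, 2.75, 1.375, 0.6875, 0.34375, 0.171875]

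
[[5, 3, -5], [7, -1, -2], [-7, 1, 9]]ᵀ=[[5, 7, -7], [3, -1, 1], [-5, -2, 9]]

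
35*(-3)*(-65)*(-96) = -655200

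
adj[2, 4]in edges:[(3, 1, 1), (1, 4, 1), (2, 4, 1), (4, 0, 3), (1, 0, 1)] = 1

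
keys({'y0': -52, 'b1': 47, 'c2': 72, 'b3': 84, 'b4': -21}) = ['y0', 'b1', 'c2', 'b3', 'b4']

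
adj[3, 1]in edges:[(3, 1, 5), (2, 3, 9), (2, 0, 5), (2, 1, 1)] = 5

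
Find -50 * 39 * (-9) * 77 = 1351350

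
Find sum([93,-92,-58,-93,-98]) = -248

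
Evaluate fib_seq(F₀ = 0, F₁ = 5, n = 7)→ [0, 5, 5, 10, 15, 25, 40]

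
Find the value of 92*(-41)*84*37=-11723376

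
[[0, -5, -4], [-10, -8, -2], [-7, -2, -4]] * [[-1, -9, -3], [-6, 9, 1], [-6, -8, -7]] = [[54, -13, 23], [70, 34, 36], [43, 77, 47]]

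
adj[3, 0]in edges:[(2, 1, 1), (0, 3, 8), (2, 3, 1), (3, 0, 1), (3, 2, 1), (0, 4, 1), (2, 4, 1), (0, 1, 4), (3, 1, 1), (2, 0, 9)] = 1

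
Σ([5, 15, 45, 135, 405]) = 5 + 15 + 45 + 135 + 405
= 605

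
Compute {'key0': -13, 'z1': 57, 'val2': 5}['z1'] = 57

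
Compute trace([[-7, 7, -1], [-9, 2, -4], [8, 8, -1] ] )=diagonal: (-7) + 2 + (-1)
= -6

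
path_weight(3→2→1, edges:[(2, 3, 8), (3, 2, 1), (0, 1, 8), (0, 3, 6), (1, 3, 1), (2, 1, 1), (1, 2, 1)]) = w(3→2)=1 + w(2→1)=1
= 2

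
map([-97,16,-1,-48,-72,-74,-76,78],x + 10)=-97+10=-87, 16+10=26, -1+10=9, -48+10=-38, -72+10=-62, -74+10=-64, -76+10=-66, 78+10=88
= [-87, 26, 9, -38, -62, -64, -66, 88]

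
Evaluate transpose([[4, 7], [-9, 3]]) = [[4, -9], [7, 3]]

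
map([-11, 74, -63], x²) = [121, 5476, 3969]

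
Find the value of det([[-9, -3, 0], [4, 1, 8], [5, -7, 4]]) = (1)*(-9)*det([[1, 8], [-7, 4]]) + (-1)*(-3)*det([[4, 8], [5, 4]]) + (1)*(0)*det([[4, 1], [5, -7]])
= -540 + -72 + 0
= -612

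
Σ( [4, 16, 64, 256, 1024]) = 1364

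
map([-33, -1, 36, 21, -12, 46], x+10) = -33+10=-23, -1+10=9, 36+10=46, 21+10=31, -12+10=-2, 46+10=56
= [-23, 9, 46, 31, -2, 56]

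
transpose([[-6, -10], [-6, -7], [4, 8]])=[[-6, -6, 4], [-10, -7, 8]]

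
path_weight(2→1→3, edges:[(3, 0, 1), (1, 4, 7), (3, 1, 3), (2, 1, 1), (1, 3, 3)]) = w(2→1)=1 + w(1→3)=3
= 4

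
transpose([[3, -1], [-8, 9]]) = [[3, -8], [-1, 9]]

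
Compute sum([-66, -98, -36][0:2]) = -164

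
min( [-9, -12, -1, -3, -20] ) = -20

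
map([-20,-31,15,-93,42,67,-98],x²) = (-20)²=400, (-31)²=961, (15)²=225, (-93)²=8649, (42)²=1764, (67)²=4489, (-98)²=9604
= [400, 961, 225, 8649, 1764, 4489, 9604]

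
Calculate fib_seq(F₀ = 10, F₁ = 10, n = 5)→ F_2 = F_1 + F_0 = 20
F_3 = F_2 + F_1 = 30
F_4 = F_3 + F_2 = 50
= [10, 10, 20, 30, 50]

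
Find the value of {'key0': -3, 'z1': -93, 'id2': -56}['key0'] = -3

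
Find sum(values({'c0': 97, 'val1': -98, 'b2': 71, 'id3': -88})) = -18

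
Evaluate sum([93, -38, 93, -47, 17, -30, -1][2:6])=slice → [93, -47, 17, -30]
93 + (-47) + 17 + (-30)
= 33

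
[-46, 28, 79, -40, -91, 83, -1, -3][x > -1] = keep x where x > -1: -46✗, 28✓, 79✓, -40✗, -91✗, 83✓, -1✗, -3✗
= [28, 79, 83]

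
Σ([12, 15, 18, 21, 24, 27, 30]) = 147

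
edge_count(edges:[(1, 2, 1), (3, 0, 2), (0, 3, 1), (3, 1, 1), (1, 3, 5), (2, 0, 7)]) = 6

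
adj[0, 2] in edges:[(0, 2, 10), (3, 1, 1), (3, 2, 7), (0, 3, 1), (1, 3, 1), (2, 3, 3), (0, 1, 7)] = 10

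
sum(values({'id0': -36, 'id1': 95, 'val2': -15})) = (-36) + 95 + (-15)
= 44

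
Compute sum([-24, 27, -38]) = -35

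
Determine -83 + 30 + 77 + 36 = 60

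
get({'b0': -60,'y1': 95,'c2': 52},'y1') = 95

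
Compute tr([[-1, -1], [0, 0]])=diagonal: (-1) + 0
= -1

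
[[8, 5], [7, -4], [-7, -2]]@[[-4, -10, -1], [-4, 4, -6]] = C[0][0] = (8)*(-4) + (5)*(-4) = -52
C[0][1] = (8)*(-10) + (5)*(4) = -60
C[0][2] = (8)*(-1) + (5)*(-6) = -38
C[1][0] = (7)*(-4) + (-4)*(-4) = -12
C[1][1] = (7)*(-10) + (-4)*(4) = -86
C[1][2] = (7)*(-1) + (-4)*(-6) = 17
... (3 more cells)
= [[-52, -60, -38], [-12, -86, 17], [36, 62, 19]]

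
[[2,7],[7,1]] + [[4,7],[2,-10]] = [[6, 14], [9, -9]]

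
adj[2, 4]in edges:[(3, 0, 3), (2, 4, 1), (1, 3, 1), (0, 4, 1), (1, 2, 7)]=1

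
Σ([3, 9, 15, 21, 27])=3 + 9 + 15 + 21 + 27
= 75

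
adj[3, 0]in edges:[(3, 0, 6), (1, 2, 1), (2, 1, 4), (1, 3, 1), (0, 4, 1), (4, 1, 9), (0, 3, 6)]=6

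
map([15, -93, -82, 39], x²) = (15)²=225, (-93)²=8649, (-82)²=6724, (39)²=1521
= [225, 8649, 6724, 1521]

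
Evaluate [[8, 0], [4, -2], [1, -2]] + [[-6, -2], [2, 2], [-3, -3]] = [[2, -2], [6, 0], [-2, -5]]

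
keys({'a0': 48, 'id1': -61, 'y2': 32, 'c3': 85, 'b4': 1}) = ['a0', 'id1', 'y2', 'c3', 'b4']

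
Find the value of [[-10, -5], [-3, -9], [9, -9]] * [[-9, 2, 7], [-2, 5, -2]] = C[0][0] = (-10)*(-9) + (-5)*(-2) = 100
C[0][1] = (-10)*(2) + (-5)*(5) = -45
C[0][2] = (-10)*(7) + (-5)*(-2) = -60
C[1][0] = (-3)*(-9) + (-9)*(-2) = 45
C[1][1] = (-3)*(2) + (-9)*(5) = -51
C[1][2] = (-3)*(7) + (-9)*(-2) = -3
... (3 more cells)
= [[100, -45, -60], [45, -51, -3], [-63, -27, 81]]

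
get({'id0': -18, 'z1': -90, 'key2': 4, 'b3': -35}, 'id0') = -18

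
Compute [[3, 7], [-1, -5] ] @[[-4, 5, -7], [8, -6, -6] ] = C[0][0] = (3)*(-4) + (7)*(8) = 44
C[0][1] = (3)*(5) + (7)*(-6) = -27
C[0][2] = (3)*(-7) + (7)*(-6) = -63
C[1][0] = (-1)*(-4) + (-5)*(8) = -36
C[1][1] = (-1)*(5) + (-5)*(-6) = 25
C[1][2] = (-1)*(-7) + (-5)*(-6) = 37
= [[44, -27, -63], [-36, 25, 37]]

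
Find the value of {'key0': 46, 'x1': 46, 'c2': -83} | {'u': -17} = {'key0': 46, 'x1': 46, 'c2': -83, 'u': -17}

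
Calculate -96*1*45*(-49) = 211680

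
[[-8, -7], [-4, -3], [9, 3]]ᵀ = [[-8, -4, 9], [-7, -3, 3]]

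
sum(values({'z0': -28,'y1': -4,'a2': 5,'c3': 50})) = (-28) + (-4) + 5 + 50
= 23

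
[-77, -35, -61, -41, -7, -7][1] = -35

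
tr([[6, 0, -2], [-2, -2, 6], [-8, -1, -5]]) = -1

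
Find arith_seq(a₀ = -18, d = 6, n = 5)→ [-18, -12, -6, 0, 6]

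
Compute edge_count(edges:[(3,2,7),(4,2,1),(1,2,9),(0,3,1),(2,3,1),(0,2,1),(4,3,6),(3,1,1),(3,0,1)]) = 9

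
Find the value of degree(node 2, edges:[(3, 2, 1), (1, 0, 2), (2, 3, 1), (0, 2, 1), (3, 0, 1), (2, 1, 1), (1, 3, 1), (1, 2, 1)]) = incident: (3,2), (2,3), (0,2), (2,1), (1,2)
= 5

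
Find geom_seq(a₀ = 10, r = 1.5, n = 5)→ a_0 = 10*1.5^0 = 10.0
a_1 = 10*1.5^1 = 15.0
a_2 = 10*1.5^2 = 22.5
...
= [10.0, 15.0, 22.5, 33.75, 50.625]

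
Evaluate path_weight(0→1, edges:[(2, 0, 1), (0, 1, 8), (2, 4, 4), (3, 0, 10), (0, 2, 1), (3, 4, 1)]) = w(0→1)=8
= 8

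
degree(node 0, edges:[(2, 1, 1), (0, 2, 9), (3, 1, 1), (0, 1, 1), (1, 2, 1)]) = incident: (0,2), (0,1)
= 2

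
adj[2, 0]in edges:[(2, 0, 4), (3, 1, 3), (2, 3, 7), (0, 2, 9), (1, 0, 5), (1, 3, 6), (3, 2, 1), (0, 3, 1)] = 4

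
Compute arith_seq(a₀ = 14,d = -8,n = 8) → a_0 = 14 + 0*-8 = 14
a_1 = 14 + 1*-8 = 6
a_2 = 14 + 2*-8 = -2
...
= [14, 6, -2, -10, -18, -26, -34, -42]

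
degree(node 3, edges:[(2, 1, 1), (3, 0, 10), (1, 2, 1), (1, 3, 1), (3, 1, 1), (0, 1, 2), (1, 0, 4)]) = 3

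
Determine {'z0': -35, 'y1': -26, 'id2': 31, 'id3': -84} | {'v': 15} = {'z0': -35, 'y1': -26, 'id2': 31, 'id3': -84, 'v': 15}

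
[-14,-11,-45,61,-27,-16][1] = -11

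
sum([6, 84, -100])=6 + 84 + (-100)
= -10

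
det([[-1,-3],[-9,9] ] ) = (-1)*(9) - (-3)*(-9)
= -36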